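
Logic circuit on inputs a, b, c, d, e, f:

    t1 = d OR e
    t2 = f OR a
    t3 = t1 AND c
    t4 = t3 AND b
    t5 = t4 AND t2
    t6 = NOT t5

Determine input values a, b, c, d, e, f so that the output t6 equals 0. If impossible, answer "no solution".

a=1 b=1 c=1 d=0 e=1 f=0

Check with a=1 b=1 c=1 d=0 e=1 f=0:
t1 = d OR e = 0 OR 1 = 1
t2 = f OR a = 0 OR 1 = 1
t3 = t1 AND c = 1 AND 1 = 1
t4 = t3 AND b = 1 AND 1 = 1
t5 = t4 AND t2 = 1 AND 1 = 1
t6 = NOT t5 = NOT 1 = 0
So t6 = 0 as required.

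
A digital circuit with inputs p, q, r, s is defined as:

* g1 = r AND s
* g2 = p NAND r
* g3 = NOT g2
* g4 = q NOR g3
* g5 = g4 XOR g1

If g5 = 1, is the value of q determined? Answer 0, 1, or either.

either

Both values of q occur among assignments with g5 = 1:
  q=0: p=0, q=0, r=0, s=0
  q=1: p=0, q=1, r=1, s=1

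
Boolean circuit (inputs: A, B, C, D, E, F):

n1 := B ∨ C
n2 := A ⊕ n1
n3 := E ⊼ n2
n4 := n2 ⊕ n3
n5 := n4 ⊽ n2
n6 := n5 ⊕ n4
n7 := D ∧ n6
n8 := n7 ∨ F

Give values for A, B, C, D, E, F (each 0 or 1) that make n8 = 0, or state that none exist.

n8 = n7 ∨ F must be 0, so both n7 = 0 and F = 0.
n7 = D ∧ n6 must be 0, so at least one of D, n6 is 0.
Check with A=0, B=1, C=0, D=1, E=0, F=0:
n1 = B ∨ C = 1 ∨ 0 = 1
n2 = A ⊕ n1 = 0 ⊕ 1 = 1
n3 = E ⊼ n2 = 0 ⊼ 1 = 1
n4 = n2 ⊕ n3 = 1 ⊕ 1 = 0
n5 = n4 ⊽ n2 = 0 ⊽ 1 = 0
n6 = n5 ⊕ n4 = 0 ⊕ 0 = 0
n7 = D ∧ n6 = 1 ∧ 0 = 0
n8 = n7 ∨ F = 0 ∨ 0 = 0
So n8 = 0 as required.

A=0, B=1, C=0, D=1, E=0, F=0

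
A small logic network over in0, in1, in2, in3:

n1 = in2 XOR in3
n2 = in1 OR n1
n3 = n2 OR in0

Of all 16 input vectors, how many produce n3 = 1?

n3 = n2 OR in0 must be 1, so at least one of n2, in0 is 1.
Enumerating the 16 input combinations, 14 give n3 = 1 and 2 give n3 = 0.

14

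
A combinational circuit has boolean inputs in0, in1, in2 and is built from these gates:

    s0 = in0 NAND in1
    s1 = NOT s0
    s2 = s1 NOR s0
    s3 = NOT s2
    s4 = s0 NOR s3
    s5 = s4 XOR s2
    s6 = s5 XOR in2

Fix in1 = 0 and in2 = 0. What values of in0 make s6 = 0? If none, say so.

in0=0

s6 = s5 XOR in2 must be 0, so s5 and in2 are equal.
Check with in1 = 0 and in2 = 0 and in0=0:
s0 = in0 NAND in1 = 0 NAND 0 = 1
s1 = NOT s0 = NOT 1 = 0
s2 = s1 NOR s0 = 0 NOR 1 = 0
s3 = NOT s2 = NOT 0 = 1
s4 = s0 NOR s3 = 1 NOR 1 = 0
s5 = s4 XOR s2 = 0 XOR 0 = 0
s6 = s5 XOR in2 = 0 XOR 0 = 0
So s6 = 0.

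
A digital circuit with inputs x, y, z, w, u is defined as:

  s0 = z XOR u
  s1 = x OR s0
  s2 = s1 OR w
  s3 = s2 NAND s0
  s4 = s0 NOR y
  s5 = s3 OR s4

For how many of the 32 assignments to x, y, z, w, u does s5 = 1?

s5 = s3 OR s4 must be 1, so at least one of s3, s4 is 1.
Enumerating the 32 input combinations, 16 give s5 = 1 and 16 give s5 = 0.

16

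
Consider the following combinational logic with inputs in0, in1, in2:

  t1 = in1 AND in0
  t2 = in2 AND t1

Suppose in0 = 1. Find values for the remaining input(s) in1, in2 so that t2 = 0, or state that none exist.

in1=1, in2=0

t2 = in2 AND t1 must be 0, so at least one of in2, t1 is 0.
Check with in0 = 1 and in1=1, in2=0:
t1 = in1 AND in0 = 1 AND 1 = 1
t2 = in2 AND t1 = 0 AND 1 = 0
So t2 = 0.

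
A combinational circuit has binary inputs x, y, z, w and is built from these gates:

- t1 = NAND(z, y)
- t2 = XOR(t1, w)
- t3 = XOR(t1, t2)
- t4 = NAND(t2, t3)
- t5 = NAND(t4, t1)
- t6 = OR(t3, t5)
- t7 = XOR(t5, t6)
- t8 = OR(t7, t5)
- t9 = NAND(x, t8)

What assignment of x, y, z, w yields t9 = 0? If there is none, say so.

t9 = NAND(x, t8) must be 0, so both x = 1 and t8 = 1.
t8 = OR(t7, t5) must be 1, so at least one of t7, t5 is 1.
Check with x=1 y=0 z=1 w=1:
t1 = NAND(z, y) = NAND(1, 0) = 1
t2 = XOR(t1, w) = XOR(1, 1) = 0
t3 = XOR(t1, t2) = XOR(1, 0) = 1
t4 = NAND(t2, t3) = NAND(0, 1) = 1
t5 = NAND(t4, t1) = NAND(1, 1) = 0
t6 = OR(t3, t5) = OR(1, 0) = 1
t7 = XOR(t5, t6) = XOR(0, 1) = 1
t8 = OR(t7, t5) = OR(1, 0) = 1
t9 = NAND(x, t8) = NAND(1, 1) = 0
So t9 = 0 as required.

x=1 y=0 z=1 w=1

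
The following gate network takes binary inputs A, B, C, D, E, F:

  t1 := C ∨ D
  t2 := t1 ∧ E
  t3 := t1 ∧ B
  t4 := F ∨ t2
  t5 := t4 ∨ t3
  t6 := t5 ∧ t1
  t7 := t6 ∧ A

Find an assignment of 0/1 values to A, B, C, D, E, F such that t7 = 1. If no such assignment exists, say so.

A=1 B=1 C=1 D=1 E=0 F=0

Check with A=1 B=1 C=1 D=1 E=0 F=0:
t1 = C ∨ D = 1 ∨ 1 = 1
t2 = t1 ∧ E = 1 ∧ 0 = 0
t3 = t1 ∧ B = 1 ∧ 1 = 1
t4 = F ∨ t2 = 0 ∨ 0 = 0
t5 = t4 ∨ t3 = 0 ∨ 1 = 1
t6 = t5 ∧ t1 = 1 ∧ 1 = 1
t7 = t6 ∧ A = 1 ∧ 1 = 1
So t7 = 1 as required.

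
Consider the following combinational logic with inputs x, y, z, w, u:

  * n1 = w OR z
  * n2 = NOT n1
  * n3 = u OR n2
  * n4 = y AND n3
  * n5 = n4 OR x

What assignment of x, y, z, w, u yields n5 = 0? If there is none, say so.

x=0, y=1, z=1, w=1, u=0

n5 = n4 OR x must be 0, so both n4 = 0 and x = 0.
Check with x=0, y=1, z=1, w=1, u=0:
n1 = w OR z = 1 OR 1 = 1
n2 = NOT n1 = NOT 1 = 0
n3 = u OR n2 = 0 OR 0 = 0
n4 = y AND n3 = 1 AND 0 = 0
n5 = n4 OR x = 0 OR 0 = 0
So n5 = 0 as required.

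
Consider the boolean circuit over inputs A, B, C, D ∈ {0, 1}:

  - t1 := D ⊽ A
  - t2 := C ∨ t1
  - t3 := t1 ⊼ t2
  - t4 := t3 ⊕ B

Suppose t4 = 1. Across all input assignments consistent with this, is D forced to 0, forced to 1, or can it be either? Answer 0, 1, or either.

either

Both values of D occur among assignments with t4 = 1:
  D=0: A=0, B=1, C=0, D=0
  D=1: A=0, B=0, C=0, D=1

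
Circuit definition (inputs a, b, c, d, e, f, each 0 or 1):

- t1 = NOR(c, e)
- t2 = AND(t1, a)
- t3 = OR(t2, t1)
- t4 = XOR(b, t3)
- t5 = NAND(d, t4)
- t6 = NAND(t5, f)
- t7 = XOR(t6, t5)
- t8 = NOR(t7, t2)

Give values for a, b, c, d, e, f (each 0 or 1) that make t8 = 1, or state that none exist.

Check with a=0, b=0, c=1, d=1, e=1, f=0:
t1 = NOR(c, e) = NOR(1, 1) = 0
t2 = AND(t1, a) = AND(0, 0) = 0
t3 = OR(t2, t1) = OR(0, 0) = 0
t4 = XOR(b, t3) = XOR(0, 0) = 0
t5 = NAND(d, t4) = NAND(1, 0) = 1
t6 = NAND(t5, f) = NAND(1, 0) = 1
t7 = XOR(t6, t5) = XOR(1, 1) = 0
t8 = NOR(t7, t2) = NOR(0, 0) = 1
So t8 = 1 as required.

a=0, b=0, c=1, d=1, e=1, f=0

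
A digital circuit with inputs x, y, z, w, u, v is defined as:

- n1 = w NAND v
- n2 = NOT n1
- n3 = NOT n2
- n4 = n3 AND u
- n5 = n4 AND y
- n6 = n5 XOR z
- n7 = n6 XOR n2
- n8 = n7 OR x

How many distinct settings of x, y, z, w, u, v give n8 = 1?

48

n8 = n7 OR x must be 1, so at least one of n7, x is 1.
Enumerating the 64 input combinations, 48 give n8 = 1 and 16 give n8 = 0.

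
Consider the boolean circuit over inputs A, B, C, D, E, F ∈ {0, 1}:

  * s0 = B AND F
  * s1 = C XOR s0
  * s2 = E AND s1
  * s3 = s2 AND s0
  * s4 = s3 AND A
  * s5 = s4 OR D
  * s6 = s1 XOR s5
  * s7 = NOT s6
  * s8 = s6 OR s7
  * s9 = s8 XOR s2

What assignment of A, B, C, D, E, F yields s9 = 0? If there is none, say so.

Check with A=0 B=0 C=1 D=0 E=1 F=0:
s0 = B AND F = 0 AND 0 = 0
s1 = C XOR s0 = 1 XOR 0 = 1
s2 = E AND s1 = 1 AND 1 = 1
s3 = s2 AND s0 = 1 AND 0 = 0
s4 = s3 AND A = 0 AND 0 = 0
s5 = s4 OR D = 0 OR 0 = 0
s6 = s1 XOR s5 = 1 XOR 0 = 1
s7 = NOT s6 = NOT 1 = 0
s8 = s6 OR s7 = 1 OR 0 = 1
s9 = s8 XOR s2 = 1 XOR 1 = 0
So s9 = 0 as required.

A=0 B=0 C=1 D=0 E=1 F=0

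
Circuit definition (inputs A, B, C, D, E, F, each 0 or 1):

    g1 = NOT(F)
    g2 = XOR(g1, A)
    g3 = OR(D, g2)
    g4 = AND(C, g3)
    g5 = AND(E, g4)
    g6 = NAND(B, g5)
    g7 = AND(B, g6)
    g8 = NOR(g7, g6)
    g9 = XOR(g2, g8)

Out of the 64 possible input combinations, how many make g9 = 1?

30

g9 = XOR(g2, g8) must be 1, so g2 and g8 differ.
Enumerating the 64 input combinations, 30 give g9 = 1 and 34 give g9 = 0.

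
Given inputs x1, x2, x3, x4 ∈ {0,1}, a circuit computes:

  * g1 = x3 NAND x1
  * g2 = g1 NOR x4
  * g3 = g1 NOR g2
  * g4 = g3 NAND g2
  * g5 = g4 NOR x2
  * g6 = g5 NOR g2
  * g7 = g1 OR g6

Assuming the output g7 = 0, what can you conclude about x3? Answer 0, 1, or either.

1

g7 = g1 OR g6 must be 0, so both g1 = 0 and g6 = 0.
Every assignment with g7 = 0 has x3 = 1; there are 2 such assignment(s).
  x1=1, x2=0, x3=1, x4=0
  x1=1, x2=1, x3=1, x4=0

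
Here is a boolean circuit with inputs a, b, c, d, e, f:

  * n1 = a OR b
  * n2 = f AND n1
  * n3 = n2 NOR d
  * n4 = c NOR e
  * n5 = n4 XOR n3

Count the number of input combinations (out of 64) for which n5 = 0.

38

n5 = n4 XOR n3 must be 0, so n4 and n3 are equal.
Enumerating the 64 input combinations, 38 give n5 = 0 and 26 give n5 = 1.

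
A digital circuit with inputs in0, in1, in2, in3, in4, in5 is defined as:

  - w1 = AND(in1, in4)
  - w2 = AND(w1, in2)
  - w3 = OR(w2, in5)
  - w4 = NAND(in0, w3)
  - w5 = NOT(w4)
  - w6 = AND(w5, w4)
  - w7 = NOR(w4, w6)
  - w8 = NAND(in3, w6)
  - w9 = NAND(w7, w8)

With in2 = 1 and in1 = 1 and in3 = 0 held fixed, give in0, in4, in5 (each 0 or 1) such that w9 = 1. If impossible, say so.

in0=0, in4=1, in5=0

w9 = NAND(w7, w8) must be 1, so at least one of w7, w8 is 0.
Check with in2 = 1 and in1 = 1 and in3 = 0 and in0=0, in4=1, in5=0:
w1 = AND(in1, in4) = AND(1, 1) = 1
w2 = AND(w1, in2) = AND(1, 1) = 1
w3 = OR(w2, in5) = OR(1, 0) = 1
w4 = NAND(in0, w3) = NAND(0, 1) = 1
w5 = NOT(w4) = NOT 1 = 0
w6 = AND(w5, w4) = AND(0, 1) = 0
w7 = NOR(w4, w6) = NOR(1, 0) = 0
w8 = NAND(in3, w6) = NAND(0, 0) = 1
w9 = NAND(w7, w8) = NAND(0, 1) = 1
So w9 = 1.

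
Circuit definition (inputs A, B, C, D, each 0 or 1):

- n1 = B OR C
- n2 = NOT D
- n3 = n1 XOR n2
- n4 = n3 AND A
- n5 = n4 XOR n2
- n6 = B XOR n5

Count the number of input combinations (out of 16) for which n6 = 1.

n6 = B XOR n5 must be 1, so B and n5 differ.
Satisfying assignments:
  A=0, B=0, C=0, D=0
  A=0, B=0, C=1, D=0
  A=0, B=1, C=0, D=1
  A=0, B=1, C=1, D=1
  A=1, B=0, C=1, D=0
  A=1, B=0, C=1, D=1

6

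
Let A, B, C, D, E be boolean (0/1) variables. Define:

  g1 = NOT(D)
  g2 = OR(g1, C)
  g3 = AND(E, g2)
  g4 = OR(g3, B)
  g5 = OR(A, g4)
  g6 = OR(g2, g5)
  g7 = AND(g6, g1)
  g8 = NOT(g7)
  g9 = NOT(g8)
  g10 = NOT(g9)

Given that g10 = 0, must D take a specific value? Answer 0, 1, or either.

g10 = NOT(g9) must be 0, so g9 = 1.
g9 = NOT(g8) must be 1, so g8 = 0.
Every assignment with g10 = 0 has D = 0; there are 16 such assignment(s).

0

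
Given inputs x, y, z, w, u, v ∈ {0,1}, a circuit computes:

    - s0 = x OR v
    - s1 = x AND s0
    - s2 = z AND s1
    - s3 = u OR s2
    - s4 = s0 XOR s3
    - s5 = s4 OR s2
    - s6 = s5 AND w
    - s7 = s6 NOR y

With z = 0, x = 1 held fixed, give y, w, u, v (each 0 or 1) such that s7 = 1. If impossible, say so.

y=0, w=0, u=0, v=0

s7 = s6 NOR y must be 1, so both s6 = 0 and y = 0.
Check with z = 0, x = 1 and y=0, w=0, u=0, v=0:
s0 = x OR v = 1 OR 0 = 1
s1 = x AND s0 = 1 AND 1 = 1
s2 = z AND s1 = 0 AND 1 = 0
s3 = u OR s2 = 0 OR 0 = 0
s4 = s0 XOR s3 = 1 XOR 0 = 1
s5 = s4 OR s2 = 1 OR 0 = 1
s6 = s5 AND w = 1 AND 0 = 0
s7 = s6 NOR y = 0 NOR 0 = 1
So s7 = 1.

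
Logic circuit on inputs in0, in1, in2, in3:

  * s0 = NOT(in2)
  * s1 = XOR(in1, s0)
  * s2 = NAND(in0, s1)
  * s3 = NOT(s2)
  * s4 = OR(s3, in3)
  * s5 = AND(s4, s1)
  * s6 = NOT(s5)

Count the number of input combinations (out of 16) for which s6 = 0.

6

s6 = NOT(s5) must be 0, so s5 = 1.
Satisfying assignments:
  in0=0, in1=0, in2=0, in3=1
  in0=0, in1=1, in2=1, in3=1
  in0=1, in1=0, in2=0, in3=0
  in0=1, in1=0, in2=0, in3=1
  in0=1, in1=1, in2=1, in3=0
  in0=1, in1=1, in2=1, in3=1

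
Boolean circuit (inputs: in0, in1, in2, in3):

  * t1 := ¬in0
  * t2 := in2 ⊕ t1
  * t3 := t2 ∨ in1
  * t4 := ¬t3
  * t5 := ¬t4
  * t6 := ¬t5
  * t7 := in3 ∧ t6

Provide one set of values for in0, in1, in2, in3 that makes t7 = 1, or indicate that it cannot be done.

in0=0, in1=0, in2=1, in3=1

t7 = in3 ∧ t6 must be 1, so both in3 = 1 and t6 = 1.
t6 = ¬t5 must be 1, so t5 = 0.
Check with in0=0, in1=0, in2=1, in3=1:
t1 = ¬in0 = ¬0 = 1
t2 = in2 ⊕ t1 = 1 ⊕ 1 = 0
t3 = t2 ∨ in1 = 0 ∨ 0 = 0
t4 = ¬t3 = ¬0 = 1
t5 = ¬t4 = ¬1 = 0
t6 = ¬t5 = ¬0 = 1
t7 = in3 ∧ t6 = 1 ∧ 1 = 1
So t7 = 1 as required.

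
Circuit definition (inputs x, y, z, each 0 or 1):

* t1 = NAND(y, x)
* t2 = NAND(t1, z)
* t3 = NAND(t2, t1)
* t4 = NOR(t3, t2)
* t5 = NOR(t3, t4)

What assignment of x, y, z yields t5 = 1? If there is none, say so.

Check with x=0 y=1 z=0:
t1 = NAND(y, x) = NAND(1, 0) = 1
t2 = NAND(t1, z) = NAND(1, 0) = 1
t3 = NAND(t2, t1) = NAND(1, 1) = 0
t4 = NOR(t3, t2) = NOR(0, 1) = 0
t5 = NOR(t3, t4) = NOR(0, 0) = 1
So t5 = 1 as required.

x=0 y=1 z=0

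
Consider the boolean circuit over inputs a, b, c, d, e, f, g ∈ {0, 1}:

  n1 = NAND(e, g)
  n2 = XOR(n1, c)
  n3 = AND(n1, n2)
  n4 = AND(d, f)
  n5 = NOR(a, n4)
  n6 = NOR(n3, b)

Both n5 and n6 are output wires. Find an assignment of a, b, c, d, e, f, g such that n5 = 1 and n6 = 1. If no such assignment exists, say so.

Check with a=0, b=0, c=1, d=1, e=1, f=0, g=1:
n1 = NAND(e, g) = NAND(1, 1) = 0
n2 = XOR(n1, c) = XOR(0, 1) = 1
n3 = AND(n1, n2) = AND(0, 1) = 0
n4 = AND(d, f) = AND(1, 0) = 0
n5 = NOR(a, n4) = NOR(0, 0) = 1
n6 = NOR(n3, b) = NOR(0, 0) = 1
So n5 = 1 and n6 = 1.

a=0, b=0, c=1, d=1, e=1, f=0, g=1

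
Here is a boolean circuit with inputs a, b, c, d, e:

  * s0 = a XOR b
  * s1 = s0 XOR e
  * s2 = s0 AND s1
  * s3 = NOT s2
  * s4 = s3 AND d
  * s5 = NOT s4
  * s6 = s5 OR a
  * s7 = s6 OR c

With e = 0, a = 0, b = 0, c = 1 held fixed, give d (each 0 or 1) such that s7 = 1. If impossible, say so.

Check with e = 0, a = 0, b = 0, c = 1 and d=0:
s0 = a XOR b = 0 XOR 0 = 0
s1 = s0 XOR e = 0 XOR 0 = 0
s2 = s0 AND s1 = 0 AND 0 = 0
s3 = NOT s2 = NOT 0 = 1
s4 = s3 AND d = 1 AND 0 = 0
s5 = NOT s4 = NOT 0 = 1
s6 = s5 OR a = 1 OR 0 = 1
s7 = s6 OR c = 1 OR 1 = 1
So s7 = 1.

d=0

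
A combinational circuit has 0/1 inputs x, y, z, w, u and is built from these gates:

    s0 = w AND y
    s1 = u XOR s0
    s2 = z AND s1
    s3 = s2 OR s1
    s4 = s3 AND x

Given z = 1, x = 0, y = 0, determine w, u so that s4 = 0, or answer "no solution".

s4 = s3 AND x must be 0, so at least one of s3, x is 0.
Check with z = 1, x = 0, y = 0 and w=0, u=0:
s0 = w AND y = 0 AND 0 = 0
s1 = u XOR s0 = 0 XOR 0 = 0
s2 = z AND s1 = 1 AND 0 = 0
s3 = s2 OR s1 = 0 OR 0 = 0
s4 = s3 AND x = 0 AND 0 = 0
So s4 = 0.

w=0, u=0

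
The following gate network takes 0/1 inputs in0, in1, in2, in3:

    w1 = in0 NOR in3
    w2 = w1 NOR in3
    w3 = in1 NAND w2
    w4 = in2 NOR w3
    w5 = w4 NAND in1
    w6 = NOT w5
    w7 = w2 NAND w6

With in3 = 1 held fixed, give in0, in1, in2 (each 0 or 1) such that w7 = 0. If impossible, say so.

With in3 = 1 fixed, none of the 8 settings of in0, in1, in2 give w7 = 0.
For example, with in0=1, in1=1, in2=1:
w1 = in0 NOR in3 = 1 NOR 1 = 0
w2 = w1 NOR in3 = 0 NOR 1 = 0
w3 = in1 NAND w2 = 1 NAND 0 = 1
w4 = in2 NOR w3 = 1 NOR 1 = 0
w5 = w4 NAND in1 = 0 NAND 1 = 1
w6 = NOT w5 = NOT 1 = 0
w7 = w2 NAND w6 = 0 NAND 0 = 1
giving w7 = 1 ≠ 0.

no solution exists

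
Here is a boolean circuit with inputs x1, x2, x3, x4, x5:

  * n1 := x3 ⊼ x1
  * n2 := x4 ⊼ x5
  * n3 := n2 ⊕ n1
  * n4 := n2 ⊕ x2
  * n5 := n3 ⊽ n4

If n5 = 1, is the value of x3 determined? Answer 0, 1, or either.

Both values of x3 occur among assignments with n5 = 1:
  x3=0: x1=0, x2=1, x3=0, x4=0, x5=0
  x3=1: x1=0, x2=1, x3=1, x4=0, x5=0

either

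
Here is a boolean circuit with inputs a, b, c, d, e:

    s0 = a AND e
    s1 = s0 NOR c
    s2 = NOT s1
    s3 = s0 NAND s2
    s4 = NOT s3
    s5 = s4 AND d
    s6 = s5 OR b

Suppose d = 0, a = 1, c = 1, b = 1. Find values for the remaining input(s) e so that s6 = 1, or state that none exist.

s6 = s5 OR b must be 1, so at least one of s5, b is 1.
Check with d = 0, a = 1, c = 1, b = 1 and e=0:
s0 = a AND e = 1 AND 0 = 0
s1 = s0 NOR c = 0 NOR 1 = 0
s2 = NOT s1 = NOT 0 = 1
s3 = s0 NAND s2 = 0 NAND 1 = 1
s4 = NOT s3 = NOT 1 = 0
s5 = s4 AND d = 0 AND 0 = 0
s6 = s5 OR b = 0 OR 1 = 1
So s6 = 1.

e=0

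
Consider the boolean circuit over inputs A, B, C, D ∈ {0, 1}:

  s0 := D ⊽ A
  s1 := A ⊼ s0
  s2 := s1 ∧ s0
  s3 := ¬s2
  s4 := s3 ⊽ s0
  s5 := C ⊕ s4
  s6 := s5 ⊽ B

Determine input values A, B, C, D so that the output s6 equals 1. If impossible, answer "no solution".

s6 = s5 ⊽ B must be 1, so both s5 = 0 and B = 0.
s5 = C ⊕ s4 must be 0, so C and s4 are equal.
Check with A=1, B=0, C=0, D=1:
s0 = D ⊽ A = 1 ⊽ 1 = 0
s1 = A ⊼ s0 = 1 ⊼ 0 = 1
s2 = s1 ∧ s0 = 1 ∧ 0 = 0
s3 = ¬s2 = ¬0 = 1
s4 = s3 ⊽ s0 = 1 ⊽ 0 = 0
s5 = C ⊕ s4 = 0 ⊕ 0 = 0
s6 = s5 ⊽ B = 0 ⊽ 0 = 1
So s6 = 1 as required.

A=1, B=0, C=0, D=1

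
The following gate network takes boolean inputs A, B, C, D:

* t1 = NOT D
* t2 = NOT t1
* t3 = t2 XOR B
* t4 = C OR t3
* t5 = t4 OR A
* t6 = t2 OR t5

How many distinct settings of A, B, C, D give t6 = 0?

t6 = t2 OR t5 must be 0, so both t2 = 0 and t5 = 0.
Satisfying assignments:
  A=0, B=0, C=0, D=0

1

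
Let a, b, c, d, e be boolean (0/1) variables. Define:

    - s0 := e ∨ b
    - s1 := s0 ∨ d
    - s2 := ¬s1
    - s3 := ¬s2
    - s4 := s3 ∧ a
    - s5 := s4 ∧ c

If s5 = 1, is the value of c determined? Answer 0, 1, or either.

s5 = s4 ∧ c must be 1, so both s4 = 1 and c = 1.
s4 = s3 ∧ a must be 1, so both s3 = 1 and a = 1.
s3 = ¬s2 must be 1, so s2 = 0.
Every assignment with s5 = 1 has c = 1; there are 7 such assignment(s).

1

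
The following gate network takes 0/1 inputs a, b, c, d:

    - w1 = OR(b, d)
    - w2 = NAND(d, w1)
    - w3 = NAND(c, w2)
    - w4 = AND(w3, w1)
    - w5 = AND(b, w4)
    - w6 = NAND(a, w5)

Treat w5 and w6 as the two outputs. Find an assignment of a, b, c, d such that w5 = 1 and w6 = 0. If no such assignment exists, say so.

a=1, b=1, c=1, d=1

Check with a=1, b=1, c=1, d=1:
w1 = OR(b, d) = OR(1, 1) = 1
w2 = NAND(d, w1) = NAND(1, 1) = 0
w3 = NAND(c, w2) = NAND(1, 0) = 1
w4 = AND(w3, w1) = AND(1, 1) = 1
w5 = AND(b, w4) = AND(1, 1) = 1
w6 = NAND(a, w5) = NAND(1, 1) = 0
So w5 = 1 and w6 = 0.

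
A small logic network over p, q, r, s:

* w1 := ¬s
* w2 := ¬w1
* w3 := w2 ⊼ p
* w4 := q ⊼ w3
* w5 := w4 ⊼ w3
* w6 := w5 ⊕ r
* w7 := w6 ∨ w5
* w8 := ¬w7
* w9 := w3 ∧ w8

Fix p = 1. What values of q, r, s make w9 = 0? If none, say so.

w9 = w3 ∧ w8 must be 0, so at least one of w3, w8 is 0.
Check with p = 1 and q=0, r=1, s=0:
w1 = ¬s = ¬0 = 1
w2 = ¬w1 = ¬1 = 0
w3 = w2 ⊼ p = 0 ⊼ 1 = 1
w4 = q ⊼ w3 = 0 ⊼ 1 = 1
w5 = w4 ⊼ w3 = 1 ⊼ 1 = 0
w6 = w5 ⊕ r = 0 ⊕ 1 = 1
w7 = w6 ∨ w5 = 1 ∨ 0 = 1
w8 = ¬w7 = ¬1 = 0
w9 = w3 ∧ w8 = 1 ∧ 0 = 0
So w9 = 0.

q=0 r=1 s=0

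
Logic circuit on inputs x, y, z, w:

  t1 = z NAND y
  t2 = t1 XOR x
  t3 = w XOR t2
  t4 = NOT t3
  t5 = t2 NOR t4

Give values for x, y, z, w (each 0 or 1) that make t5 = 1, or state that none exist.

t5 = t2 NOR t4 must be 1, so both t2 = 0 and t4 = 0.
t2 = t1 XOR x must be 0, so t1 and x are equal.
Check with x=0, y=1, z=1, w=1:
t1 = z NAND y = 1 NAND 1 = 0
t2 = t1 XOR x = 0 XOR 0 = 0
t3 = w XOR t2 = 1 XOR 0 = 1
t4 = NOT t3 = NOT 1 = 0
t5 = t2 NOR t4 = 0 NOR 0 = 1
So t5 = 1 as required.

x=0, y=1, z=1, w=1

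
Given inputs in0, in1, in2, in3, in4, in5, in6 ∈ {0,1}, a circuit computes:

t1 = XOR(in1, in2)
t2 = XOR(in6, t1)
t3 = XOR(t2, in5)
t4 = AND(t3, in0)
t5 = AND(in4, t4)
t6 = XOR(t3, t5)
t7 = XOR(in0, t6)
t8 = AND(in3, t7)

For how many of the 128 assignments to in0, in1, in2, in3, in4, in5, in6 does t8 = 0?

t8 = AND(in3, t7) must be 0, so at least one of in3, t7 is 0.
Enumerating the 128 input combinations, 88 give t8 = 0 and 40 give t8 = 1.

88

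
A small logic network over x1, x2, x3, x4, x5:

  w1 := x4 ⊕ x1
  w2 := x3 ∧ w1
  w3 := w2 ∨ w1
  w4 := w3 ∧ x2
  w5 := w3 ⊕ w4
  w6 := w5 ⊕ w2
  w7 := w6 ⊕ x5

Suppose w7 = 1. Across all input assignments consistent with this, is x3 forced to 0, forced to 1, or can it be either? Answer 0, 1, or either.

either

Both values of x3 occur among assignments with w7 = 1:
  x3=0: x1=0, x2=0, x3=0, x4=0, x5=1
  x3=1: x1=0, x2=0, x3=1, x4=0, x5=1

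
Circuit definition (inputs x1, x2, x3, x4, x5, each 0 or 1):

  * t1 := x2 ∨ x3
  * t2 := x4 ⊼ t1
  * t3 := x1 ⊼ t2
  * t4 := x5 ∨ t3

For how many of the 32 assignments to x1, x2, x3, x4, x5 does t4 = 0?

t4 = x5 ∨ t3 must be 0, so both x5 = 0 and t3 = 0.
t3 = x1 ⊼ t2 must be 0, so both x1 = 1 and t2 = 1.
Satisfying assignments:
  x1=1, x2=0, x3=0, x4=0, x5=0
  x1=1, x2=0, x3=0, x4=1, x5=0
  x1=1, x2=0, x3=1, x4=0, x5=0
  x1=1, x2=1, x3=0, x4=0, x5=0
  x1=1, x2=1, x3=1, x4=0, x5=0

5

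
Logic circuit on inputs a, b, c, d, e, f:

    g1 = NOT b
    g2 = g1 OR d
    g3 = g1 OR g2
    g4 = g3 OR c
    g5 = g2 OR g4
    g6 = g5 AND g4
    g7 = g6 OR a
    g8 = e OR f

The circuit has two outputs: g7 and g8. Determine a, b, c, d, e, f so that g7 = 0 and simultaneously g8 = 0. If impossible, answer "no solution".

Check with a=0 b=1 c=0 d=0 e=0 f=0:
g1 = NOT b = NOT 1 = 0
g2 = g1 OR d = 0 OR 0 = 0
g3 = g1 OR g2 = 0 OR 0 = 0
g4 = g3 OR c = 0 OR 0 = 0
g5 = g2 OR g4 = 0 OR 0 = 0
g6 = g5 AND g4 = 0 AND 0 = 0
g7 = g6 OR a = 0 OR 0 = 0
g8 = e OR f = 0 OR 0 = 0
So g7 = 0 and g8 = 0.

a=0 b=1 c=0 d=0 e=0 f=0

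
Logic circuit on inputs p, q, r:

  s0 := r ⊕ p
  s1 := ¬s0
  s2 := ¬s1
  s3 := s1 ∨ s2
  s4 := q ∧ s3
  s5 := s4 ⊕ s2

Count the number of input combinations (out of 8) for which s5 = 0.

4

s5 = s4 ⊕ s2 must be 0, so s4 and s2 are equal.
Satisfying assignments:
  p=0, q=0, r=0
  p=0, q=1, r=1
  p=1, q=0, r=1
  p=1, q=1, r=0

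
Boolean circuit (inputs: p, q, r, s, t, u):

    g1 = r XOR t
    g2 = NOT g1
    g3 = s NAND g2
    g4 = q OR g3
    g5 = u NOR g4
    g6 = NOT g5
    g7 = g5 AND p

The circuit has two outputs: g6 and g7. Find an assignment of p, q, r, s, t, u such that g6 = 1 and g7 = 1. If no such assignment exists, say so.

Across all 64 input combinations, none give both g6 = 1 and g7 = 1.

no solution exists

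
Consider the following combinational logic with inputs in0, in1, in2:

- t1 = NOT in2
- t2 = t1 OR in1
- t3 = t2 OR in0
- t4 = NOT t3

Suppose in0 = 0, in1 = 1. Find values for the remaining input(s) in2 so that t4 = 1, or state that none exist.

no solution exists

With in0 = 0, in1 = 1 fixed, none of the 2 settings of in2 give t4 = 1.
For example, with in2=1:
t1 = NOT in2 = NOT 1 = 0
t2 = t1 OR in1 = 0 OR 1 = 1
t3 = t2 OR in0 = 1 OR 0 = 1
t4 = NOT t3 = NOT 1 = 0
giving t4 = 0 ≠ 1.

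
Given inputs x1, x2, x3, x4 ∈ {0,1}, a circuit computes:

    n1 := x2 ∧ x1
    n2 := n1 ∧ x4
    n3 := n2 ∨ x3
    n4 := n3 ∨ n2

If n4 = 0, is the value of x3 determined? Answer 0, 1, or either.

n4 = n3 ∨ n2 must be 0, so both n3 = 0 and n2 = 0.
n3 = n2 ∨ x3 must be 0, so both n2 = 0 and x3 = 0.
Every assignment with n4 = 0 has x3 = 0; there are 7 such assignment(s).

0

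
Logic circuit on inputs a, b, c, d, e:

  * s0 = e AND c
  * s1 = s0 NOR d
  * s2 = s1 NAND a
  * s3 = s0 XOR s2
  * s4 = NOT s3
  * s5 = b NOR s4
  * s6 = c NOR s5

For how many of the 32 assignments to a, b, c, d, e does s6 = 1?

10

s6 = c NOR s5 must be 1, so both c = 0 and s5 = 0.
Enumerating the 32 input combinations, 10 give s6 = 1 and 22 give s6 = 0.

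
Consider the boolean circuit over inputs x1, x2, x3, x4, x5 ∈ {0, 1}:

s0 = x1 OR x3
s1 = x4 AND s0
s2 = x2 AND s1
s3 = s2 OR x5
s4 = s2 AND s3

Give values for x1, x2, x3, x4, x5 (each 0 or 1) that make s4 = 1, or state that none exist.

s4 = s2 AND s3 must be 1, so both s2 = 1 and s3 = 1.
s2 = x2 AND s1 must be 1, so both x2 = 1 and s1 = 1.
Check with x1=1, x2=1, x3=0, x4=1, x5=1:
s0 = x1 OR x3 = 1 OR 0 = 1
s1 = x4 AND s0 = 1 AND 1 = 1
s2 = x2 AND s1 = 1 AND 1 = 1
s3 = s2 OR x5 = 1 OR 1 = 1
s4 = s2 AND s3 = 1 AND 1 = 1
So s4 = 1 as required.

x1=1, x2=1, x3=0, x4=1, x5=1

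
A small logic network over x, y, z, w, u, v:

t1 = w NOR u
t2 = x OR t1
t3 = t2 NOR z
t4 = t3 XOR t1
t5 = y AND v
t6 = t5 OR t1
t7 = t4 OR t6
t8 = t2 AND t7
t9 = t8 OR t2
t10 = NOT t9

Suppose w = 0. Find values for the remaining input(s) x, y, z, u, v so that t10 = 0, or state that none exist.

t10 = NOT t9 must be 0, so t9 = 1.
Check with w = 0 and x=1, y=0, z=1, u=1, v=0:
t1 = w NOR u = 0 NOR 1 = 0
t2 = x OR t1 = 1 OR 0 = 1
t3 = t2 NOR z = 1 NOR 1 = 0
t4 = t3 XOR t1 = 0 XOR 0 = 0
t5 = y AND v = 0 AND 0 = 0
t6 = t5 OR t1 = 0 OR 0 = 0
t7 = t4 OR t6 = 0 OR 0 = 0
t8 = t2 AND t7 = 1 AND 0 = 0
t9 = t8 OR t2 = 0 OR 1 = 1
t10 = NOT t9 = NOT 1 = 0
So t10 = 0.

x=1, y=0, z=1, u=1, v=0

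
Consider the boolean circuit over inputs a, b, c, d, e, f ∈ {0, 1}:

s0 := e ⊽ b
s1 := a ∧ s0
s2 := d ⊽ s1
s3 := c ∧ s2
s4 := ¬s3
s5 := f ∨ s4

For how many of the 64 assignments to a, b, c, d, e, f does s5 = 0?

s5 = f ∨ s4 must be 0, so both f = 0 and s4 = 0.
s4 = ¬s3 must be 0, so s3 = 1.
Enumerating the 64 input combinations, 7 give s5 = 0 and 57 give s5 = 1.

7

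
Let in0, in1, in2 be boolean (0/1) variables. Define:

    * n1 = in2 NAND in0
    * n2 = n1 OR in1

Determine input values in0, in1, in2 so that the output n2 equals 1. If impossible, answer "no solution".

Check with in0=0, in1=0, in2=1:
n1 = in2 NAND in0 = 1 NAND 0 = 1
n2 = n1 OR in1 = 1 OR 0 = 1
So n2 = 1 as required.

in0=0, in1=0, in2=1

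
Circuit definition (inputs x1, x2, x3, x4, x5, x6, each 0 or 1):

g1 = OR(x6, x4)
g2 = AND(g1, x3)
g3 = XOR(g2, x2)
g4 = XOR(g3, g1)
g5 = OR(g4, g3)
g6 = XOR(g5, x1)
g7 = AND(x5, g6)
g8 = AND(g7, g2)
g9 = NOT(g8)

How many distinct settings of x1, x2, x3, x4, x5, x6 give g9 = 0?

6

g9 = NOT(g8) must be 0, so g8 = 1.
g8 = AND(g7, g2) must be 1, so both g7 = 1 and g2 = 1.
Enumerating the 64 input combinations, 6 give g9 = 0 and 58 give g9 = 1.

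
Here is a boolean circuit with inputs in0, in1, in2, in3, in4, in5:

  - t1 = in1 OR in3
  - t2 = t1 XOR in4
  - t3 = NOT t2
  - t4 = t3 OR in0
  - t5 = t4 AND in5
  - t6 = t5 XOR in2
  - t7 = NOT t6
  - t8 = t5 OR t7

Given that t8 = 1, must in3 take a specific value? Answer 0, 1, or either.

Both values of in3 occur among assignments with t8 = 1:
  in3=0: in0=0, in1=0, in2=0, in3=0, in4=0, in5=0
  in3=1: in0=0, in1=0, in2=0, in3=1, in4=0, in5=0

either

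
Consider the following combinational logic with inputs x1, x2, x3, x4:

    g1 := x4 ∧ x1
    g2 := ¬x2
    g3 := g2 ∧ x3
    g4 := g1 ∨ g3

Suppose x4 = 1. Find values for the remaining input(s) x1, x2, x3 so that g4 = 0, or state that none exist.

g4 = g1 ∨ g3 must be 0, so both g1 = 0 and g3 = 0.
g1 = x4 ∧ x1 must be 0, so at least one of x4, x1 is 0.
Check with x4 = 1 and x1=0, x2=1, x3=0:
g1 = x4 ∧ x1 = 1 ∧ 0 = 0
g2 = ¬x2 = ¬1 = 0
g3 = g2 ∧ x3 = 0 ∧ 0 = 0
g4 = g1 ∨ g3 = 0 ∨ 0 = 0
So g4 = 0.

x1=0 x2=1 x3=0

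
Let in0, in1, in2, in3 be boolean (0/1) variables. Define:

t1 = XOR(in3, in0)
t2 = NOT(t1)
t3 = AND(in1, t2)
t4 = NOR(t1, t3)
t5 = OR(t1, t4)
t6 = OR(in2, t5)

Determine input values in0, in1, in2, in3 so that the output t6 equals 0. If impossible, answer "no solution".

t6 = OR(in2, t5) must be 0, so both in2 = 0 and t5 = 0.
t5 = OR(t1, t4) must be 0, so both t1 = 0 and t4 = 0.
Check with in0=1, in1=1, in2=0, in3=1:
t1 = XOR(in3, in0) = XOR(1, 1) = 0
t2 = NOT(t1) = NOT 0 = 1
t3 = AND(in1, t2) = AND(1, 1) = 1
t4 = NOR(t1, t3) = NOR(0, 1) = 0
t5 = OR(t1, t4) = OR(0, 0) = 0
t6 = OR(in2, t5) = OR(0, 0) = 0
So t6 = 0 as required.

in0=1, in1=1, in2=0, in3=1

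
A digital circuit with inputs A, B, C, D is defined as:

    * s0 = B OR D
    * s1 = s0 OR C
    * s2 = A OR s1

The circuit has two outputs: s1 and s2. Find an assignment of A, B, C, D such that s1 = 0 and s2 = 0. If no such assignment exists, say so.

A=0, B=0, C=0, D=0

Check with A=0, B=0, C=0, D=0:
s0 = B OR D = 0 OR 0 = 0
s1 = s0 OR C = 0 OR 0 = 0
s2 = A OR s1 = 0 OR 0 = 0
So s1 = 0 and s2 = 0.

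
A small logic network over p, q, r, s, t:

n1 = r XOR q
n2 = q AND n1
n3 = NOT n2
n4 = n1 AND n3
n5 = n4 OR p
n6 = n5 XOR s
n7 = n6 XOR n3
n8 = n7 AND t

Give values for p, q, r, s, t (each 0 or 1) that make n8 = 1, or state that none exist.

n8 = n7 AND t must be 1, so both n7 = 1 and t = 1.
Check with p=0 q=1 r=0 s=1 t=1:
n1 = r XOR q = 0 XOR 1 = 1
n2 = q AND n1 = 1 AND 1 = 1
n3 = NOT n2 = NOT 1 = 0
n4 = n1 AND n3 = 1 AND 0 = 0
n5 = n4 OR p = 0 OR 0 = 0
n6 = n5 XOR s = 0 XOR 1 = 1
n7 = n6 XOR n3 = 1 XOR 0 = 1
n8 = n7 AND t = 1 AND 1 = 1
So n8 = 1 as required.

p=0 q=1 r=0 s=1 t=1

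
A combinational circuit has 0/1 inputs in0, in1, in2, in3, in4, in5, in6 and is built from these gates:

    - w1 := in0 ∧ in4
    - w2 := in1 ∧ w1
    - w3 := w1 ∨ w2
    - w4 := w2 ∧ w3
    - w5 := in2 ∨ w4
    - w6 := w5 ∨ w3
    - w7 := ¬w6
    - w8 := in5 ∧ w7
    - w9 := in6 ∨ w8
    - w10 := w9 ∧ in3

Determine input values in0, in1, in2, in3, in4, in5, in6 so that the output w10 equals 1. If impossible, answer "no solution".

in0=1, in1=1, in2=1, in3=1, in4=1, in5=0, in6=1

w10 = w9 ∧ in3 must be 1, so both w9 = 1 and in3 = 1.
Check with in0=1, in1=1, in2=1, in3=1, in4=1, in5=0, in6=1:
w1 = in0 ∧ in4 = 1 ∧ 1 = 1
w2 = in1 ∧ w1 = 1 ∧ 1 = 1
w3 = w1 ∨ w2 = 1 ∨ 1 = 1
w4 = w2 ∧ w3 = 1 ∧ 1 = 1
w5 = in2 ∨ w4 = 1 ∨ 1 = 1
w6 = w5 ∨ w3 = 1 ∨ 1 = 1
w7 = ¬w6 = ¬1 = 0
w8 = in5 ∧ w7 = 0 ∧ 0 = 0
w9 = in6 ∨ w8 = 1 ∨ 0 = 1
w10 = w9 ∧ in3 = 1 ∧ 1 = 1
So w10 = 1 as required.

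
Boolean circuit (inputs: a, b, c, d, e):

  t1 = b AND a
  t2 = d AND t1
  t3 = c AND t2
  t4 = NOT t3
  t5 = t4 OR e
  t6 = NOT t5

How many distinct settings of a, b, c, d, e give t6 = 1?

1

t6 = NOT t5 must be 1, so t5 = 0.
Enumerating the 32 input combinations, 1 give t6 = 1 and 31 give t6 = 0.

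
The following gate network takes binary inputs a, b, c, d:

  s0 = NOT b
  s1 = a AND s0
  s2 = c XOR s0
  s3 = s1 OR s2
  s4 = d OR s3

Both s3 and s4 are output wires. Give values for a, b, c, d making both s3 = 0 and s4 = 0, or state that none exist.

a=1, b=1, c=0, d=0

Check with a=1, b=1, c=0, d=0:
s0 = NOT b = NOT 1 = 0
s1 = a AND s0 = 1 AND 0 = 0
s2 = c XOR s0 = 0 XOR 0 = 0
s3 = s1 OR s2 = 0 OR 0 = 0
s4 = d OR s3 = 0 OR 0 = 0
So s3 = 0 and s4 = 0.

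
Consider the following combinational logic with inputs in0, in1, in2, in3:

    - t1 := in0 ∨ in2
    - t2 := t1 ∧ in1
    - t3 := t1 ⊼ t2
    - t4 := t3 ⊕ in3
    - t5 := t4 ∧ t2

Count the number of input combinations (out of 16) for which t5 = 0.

13

t5 = t4 ∧ t2 must be 0, so at least one of t4, t2 is 0.
Enumerating the 16 input combinations, 13 give t5 = 0 and 3 give t5 = 1.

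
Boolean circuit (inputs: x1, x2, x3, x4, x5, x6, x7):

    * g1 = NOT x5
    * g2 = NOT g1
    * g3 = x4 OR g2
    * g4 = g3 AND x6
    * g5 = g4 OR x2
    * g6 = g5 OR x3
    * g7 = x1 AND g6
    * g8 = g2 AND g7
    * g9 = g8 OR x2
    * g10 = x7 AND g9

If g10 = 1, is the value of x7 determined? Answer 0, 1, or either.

g10 = x7 AND g9 must be 1, so both x7 = 1 and g9 = 1.
Every assignment with g10 = 1 has x7 = 1; there are 38 such assignment(s).

1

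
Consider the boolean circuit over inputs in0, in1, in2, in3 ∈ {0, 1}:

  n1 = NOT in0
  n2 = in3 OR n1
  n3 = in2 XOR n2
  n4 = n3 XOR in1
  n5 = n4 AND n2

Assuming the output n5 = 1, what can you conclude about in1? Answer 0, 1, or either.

Both values of in1 occur among assignments with n5 = 1:
  in1=0: in0=0, in1=0, in2=0, in3=0
  in1=1: in0=0, in1=1, in2=1, in3=0

either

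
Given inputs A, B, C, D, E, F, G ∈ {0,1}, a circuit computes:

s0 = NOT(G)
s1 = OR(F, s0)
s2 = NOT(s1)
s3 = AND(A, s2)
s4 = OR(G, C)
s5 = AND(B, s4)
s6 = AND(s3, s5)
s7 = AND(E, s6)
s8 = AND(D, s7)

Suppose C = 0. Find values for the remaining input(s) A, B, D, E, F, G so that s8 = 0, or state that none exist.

Check with C = 0 and A=1, B=0, D=1, E=0, F=0, G=1:
s0 = NOT(G) = NOT 1 = 0
s1 = OR(F, s0) = OR(0, 0) = 0
s2 = NOT(s1) = NOT 0 = 1
s3 = AND(A, s2) = AND(1, 1) = 1
s4 = OR(G, C) = OR(1, 0) = 1
s5 = AND(B, s4) = AND(0, 1) = 0
s6 = AND(s3, s5) = AND(1, 0) = 0
s7 = AND(E, s6) = AND(0, 0) = 0
s8 = AND(D, s7) = AND(1, 0) = 0
So s8 = 0.

A=1 B=0 D=1 E=0 F=0 G=1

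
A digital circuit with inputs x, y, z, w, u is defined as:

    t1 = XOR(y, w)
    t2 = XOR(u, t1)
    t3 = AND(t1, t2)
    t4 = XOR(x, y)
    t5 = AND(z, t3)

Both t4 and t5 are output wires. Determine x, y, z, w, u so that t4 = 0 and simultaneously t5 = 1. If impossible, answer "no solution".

x=1, y=1, z=1, w=0, u=0

Check with x=1, y=1, z=1, w=0, u=0:
t1 = XOR(y, w) = XOR(1, 0) = 1
t2 = XOR(u, t1) = XOR(0, 1) = 1
t3 = AND(t1, t2) = AND(1, 1) = 1
t4 = XOR(x, y) = XOR(1, 1) = 0
t5 = AND(z, t3) = AND(1, 1) = 1
So t4 = 0 and t5 = 1.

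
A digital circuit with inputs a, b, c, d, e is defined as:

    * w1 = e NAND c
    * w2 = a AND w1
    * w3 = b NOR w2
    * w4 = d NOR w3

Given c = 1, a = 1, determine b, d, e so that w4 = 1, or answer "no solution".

b=0 d=0 e=0

w4 = d NOR w3 must be 1, so both d = 0 and w3 = 0.
w3 = b NOR w2 must be 0, so at least one of b, w2 is 1.
Check with c = 1, a = 1 and b=0, d=0, e=0:
w1 = e NAND c = 0 NAND 1 = 1
w2 = a AND w1 = 1 AND 1 = 1
w3 = b NOR w2 = 0 NOR 1 = 0
w4 = d NOR w3 = 0 NOR 0 = 1
So w4 = 1.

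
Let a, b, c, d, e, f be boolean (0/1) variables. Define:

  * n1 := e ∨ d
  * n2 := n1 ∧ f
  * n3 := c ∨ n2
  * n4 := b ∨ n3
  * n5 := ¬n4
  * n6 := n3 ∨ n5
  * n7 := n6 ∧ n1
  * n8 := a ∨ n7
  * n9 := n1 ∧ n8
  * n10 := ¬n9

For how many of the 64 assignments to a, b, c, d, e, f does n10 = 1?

19

n10 = ¬n9 must be 1, so n9 = 0.
n9 = n1 ∧ n8 must be 0, so at least one of n1, n8 is 0.
Enumerating the 64 input combinations, 19 give n10 = 1 and 45 give n10 = 0.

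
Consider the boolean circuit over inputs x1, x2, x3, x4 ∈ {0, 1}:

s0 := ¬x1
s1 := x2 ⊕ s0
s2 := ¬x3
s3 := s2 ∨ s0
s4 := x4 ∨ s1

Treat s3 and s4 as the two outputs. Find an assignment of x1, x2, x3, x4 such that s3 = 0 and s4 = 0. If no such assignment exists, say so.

Check with x1=1, x2=0, x3=1, x4=0:
s0 = ¬x1 = ¬1 = 0
s1 = x2 ⊕ s0 = 0 ⊕ 0 = 0
s2 = ¬x3 = ¬1 = 0
s3 = s2 ∨ s0 = 0 ∨ 0 = 0
s4 = x4 ∨ s1 = 0 ∨ 0 = 0
So s3 = 0 and s4 = 0.

x1=1, x2=0, x3=1, x4=0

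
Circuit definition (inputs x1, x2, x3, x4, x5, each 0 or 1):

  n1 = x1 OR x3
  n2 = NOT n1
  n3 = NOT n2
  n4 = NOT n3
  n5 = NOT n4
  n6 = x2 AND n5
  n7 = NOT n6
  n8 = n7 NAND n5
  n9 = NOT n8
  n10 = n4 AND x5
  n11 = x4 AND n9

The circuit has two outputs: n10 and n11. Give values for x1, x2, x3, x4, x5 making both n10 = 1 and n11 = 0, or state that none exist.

Check with x1=0, x2=1, x3=0, x4=0, x5=1:
n1 = x1 OR x3 = 0 OR 0 = 0
n2 = NOT n1 = NOT 0 = 1
n3 = NOT n2 = NOT 1 = 0
n4 = NOT n3 = NOT 0 = 1
n5 = NOT n4 = NOT 1 = 0
n6 = x2 AND n5 = 1 AND 0 = 0
n7 = NOT n6 = NOT 0 = 1
n8 = n7 NAND n5 = 1 NAND 0 = 1
n9 = NOT n8 = NOT 1 = 0
n10 = n4 AND x5 = 1 AND 1 = 1
n11 = x4 AND n9 = 0 AND 0 = 0
So n10 = 1 and n11 = 0.

x1=0, x2=1, x3=0, x4=0, x5=1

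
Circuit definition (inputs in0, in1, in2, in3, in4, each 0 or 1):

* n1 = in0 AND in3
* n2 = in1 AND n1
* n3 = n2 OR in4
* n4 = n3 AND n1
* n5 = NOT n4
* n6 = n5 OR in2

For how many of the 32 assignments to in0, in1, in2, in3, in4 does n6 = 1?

n6 = n5 OR in2 must be 1, so at least one of n5, in2 is 1.
Enumerating the 32 input combinations, 29 give n6 = 1 and 3 give n6 = 0.

29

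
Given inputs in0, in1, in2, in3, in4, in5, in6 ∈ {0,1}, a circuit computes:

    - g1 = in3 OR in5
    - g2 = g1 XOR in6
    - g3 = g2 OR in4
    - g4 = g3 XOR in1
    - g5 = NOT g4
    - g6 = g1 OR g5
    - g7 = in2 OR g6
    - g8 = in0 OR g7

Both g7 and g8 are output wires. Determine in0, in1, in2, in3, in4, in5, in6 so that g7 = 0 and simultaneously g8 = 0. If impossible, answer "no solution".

Check with in0=0, in1=0, in2=0, in3=0, in4=0, in5=0, in6=1:
g1 = in3 OR in5 = 0 OR 0 = 0
g2 = g1 XOR in6 = 0 XOR 1 = 1
g3 = g2 OR in4 = 1 OR 0 = 1
g4 = g3 XOR in1 = 1 XOR 0 = 1
g5 = NOT g4 = NOT 1 = 0
g6 = g1 OR g5 = 0 OR 0 = 0
g7 = in2 OR g6 = 0 OR 0 = 0
g8 = in0 OR g7 = 0 OR 0 = 0
So g7 = 0 and g8 = 0.

in0=0, in1=0, in2=0, in3=0, in4=0, in5=0, in6=1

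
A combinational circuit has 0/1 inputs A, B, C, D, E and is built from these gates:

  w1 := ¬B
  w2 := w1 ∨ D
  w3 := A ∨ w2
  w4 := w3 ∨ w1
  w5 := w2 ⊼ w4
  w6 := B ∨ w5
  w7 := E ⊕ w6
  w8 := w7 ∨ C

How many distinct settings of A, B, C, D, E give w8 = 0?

8

w8 = w7 ∨ C must be 0, so both w7 = 0 and C = 0.
w7 = E ⊕ w6 must be 0, so E and w6 are equal.
Enumerating the 32 input combinations, 8 give w8 = 0 and 24 give w8 = 1.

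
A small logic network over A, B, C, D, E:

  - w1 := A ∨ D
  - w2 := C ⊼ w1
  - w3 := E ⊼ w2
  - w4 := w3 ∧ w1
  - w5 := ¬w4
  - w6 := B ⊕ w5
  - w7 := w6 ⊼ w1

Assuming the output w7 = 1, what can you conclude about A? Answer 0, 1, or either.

either

Both values of A occur among assignments with w7 = 1:
  A=0: A=0, B=0, C=0, D=0, E=0
  A=1: A=1, B=0, C=0, D=0, E=0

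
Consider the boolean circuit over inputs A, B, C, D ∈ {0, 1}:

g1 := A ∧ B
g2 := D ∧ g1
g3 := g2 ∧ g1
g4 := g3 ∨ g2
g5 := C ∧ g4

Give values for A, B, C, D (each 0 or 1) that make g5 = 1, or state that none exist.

A=1, B=1, C=1, D=1

Check with A=1, B=1, C=1, D=1:
g1 = A ∧ B = 1 ∧ 1 = 1
g2 = D ∧ g1 = 1 ∧ 1 = 1
g3 = g2 ∧ g1 = 1 ∧ 1 = 1
g4 = g3 ∨ g2 = 1 ∨ 1 = 1
g5 = C ∧ g4 = 1 ∧ 1 = 1
So g5 = 1 as required.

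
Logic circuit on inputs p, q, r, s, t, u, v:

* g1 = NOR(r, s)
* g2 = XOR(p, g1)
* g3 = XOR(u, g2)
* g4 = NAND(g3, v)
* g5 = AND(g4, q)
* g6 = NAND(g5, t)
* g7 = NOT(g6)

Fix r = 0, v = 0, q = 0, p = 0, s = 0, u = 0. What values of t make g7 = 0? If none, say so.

t=1

g7 = NOT(g6) must be 0, so g6 = 1.
g6 = NAND(g5, t) must be 1, so at least one of g5, t is 0.
Check with r = 0, v = 0, q = 0, p = 0, s = 0, u = 0 and t=1:
g1 = NOR(r, s) = NOR(0, 0) = 1
g2 = XOR(p, g1) = XOR(0, 1) = 1
g3 = XOR(u, g2) = XOR(0, 1) = 1
g4 = NAND(g3, v) = NAND(1, 0) = 1
g5 = AND(g4, q) = AND(1, 0) = 0
g6 = NAND(g5, t) = NAND(0, 1) = 1
g7 = NOT(g6) = NOT 1 = 0
So g7 = 0.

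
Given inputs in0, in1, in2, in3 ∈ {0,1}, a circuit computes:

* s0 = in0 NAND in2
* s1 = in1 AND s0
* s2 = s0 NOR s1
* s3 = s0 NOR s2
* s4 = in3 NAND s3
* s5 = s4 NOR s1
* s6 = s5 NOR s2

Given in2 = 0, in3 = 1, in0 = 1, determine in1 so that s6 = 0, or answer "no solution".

With in2 = 0, in3 = 1, in0 = 1 fixed, none of the 2 settings of in1 give s6 = 0.
For example, with in1=0:
s0 = in0 NAND in2 = 1 NAND 0 = 1
s1 = in1 AND s0 = 0 AND 1 = 0
s2 = s0 NOR s1 = 1 NOR 0 = 0
s3 = s0 NOR s2 = 1 NOR 0 = 0
s4 = in3 NAND s3 = 1 NAND 0 = 1
s5 = s4 NOR s1 = 1 NOR 0 = 0
s6 = s5 NOR s2 = 0 NOR 0 = 1
giving s6 = 1 ≠ 0.

no solution exists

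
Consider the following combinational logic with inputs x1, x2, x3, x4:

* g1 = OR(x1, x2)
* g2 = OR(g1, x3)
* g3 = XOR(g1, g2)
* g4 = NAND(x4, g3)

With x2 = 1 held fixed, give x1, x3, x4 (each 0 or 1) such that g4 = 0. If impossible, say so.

no solution exists

With x2 = 1 fixed, none of the 8 settings of x1, x3, x4 give g4 = 0.
For example, with x1=1, x3=1, x4=0:
g1 = OR(x1, x2) = OR(1, 1) = 1
g2 = OR(g1, x3) = OR(1, 1) = 1
g3 = XOR(g1, g2) = XOR(1, 1) = 0
g4 = NAND(x4, g3) = NAND(0, 0) = 1
giving g4 = 1 ≠ 0.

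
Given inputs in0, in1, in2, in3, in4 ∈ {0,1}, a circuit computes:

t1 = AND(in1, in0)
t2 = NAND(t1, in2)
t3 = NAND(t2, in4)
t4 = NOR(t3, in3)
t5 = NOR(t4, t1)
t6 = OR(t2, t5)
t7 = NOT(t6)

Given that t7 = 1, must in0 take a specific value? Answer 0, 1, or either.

t7 = NOT(t6) must be 1, so t6 = 0.
t6 = OR(t2, t5) must be 0, so both t2 = 0 and t5 = 0.
t2 = NAND(t1, in2) must be 0, so both t1 = 1 and in2 = 1.
Every assignment with t7 = 1 has in0 = 1; there are 4 such assignment(s).
  in0=1, in1=1, in2=1, in3=0, in4=0
  in0=1, in1=1, in2=1, in3=0, in4=1
  in0=1, in1=1, in2=1, in3=1, in4=0
  in0=1, in1=1, in2=1, in3=1, in4=1

1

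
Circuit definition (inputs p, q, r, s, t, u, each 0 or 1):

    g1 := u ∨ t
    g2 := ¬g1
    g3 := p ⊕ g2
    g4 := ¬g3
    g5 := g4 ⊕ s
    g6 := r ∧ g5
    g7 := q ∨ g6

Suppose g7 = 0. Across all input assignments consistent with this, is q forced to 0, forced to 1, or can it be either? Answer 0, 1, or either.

0

g7 = q ∨ g6 must be 0, so both q = 0 and g6 = 0.
Every assignment with g7 = 0 has q = 0; there are 24 such assignment(s).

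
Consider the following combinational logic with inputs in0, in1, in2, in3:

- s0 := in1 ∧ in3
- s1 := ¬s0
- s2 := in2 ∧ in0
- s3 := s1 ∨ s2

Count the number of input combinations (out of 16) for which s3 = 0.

s3 = s1 ∨ s2 must be 0, so both s1 = 0 and s2 = 0.
s1 = ¬s0 must be 0, so s0 = 1.
s2 = in2 ∧ in0 must be 0, so at least one of in2, in0 is 0.
Satisfying assignments:
  in0=0, in1=1, in2=0, in3=1
  in0=0, in1=1, in2=1, in3=1
  in0=1, in1=1, in2=0, in3=1

3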